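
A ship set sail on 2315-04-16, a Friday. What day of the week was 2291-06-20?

Count forward from the earlier date (June 20, 2291) to the later (April 16, 2315):
From June 20, 2291 to June 20, 2314: 23 years, of which 5 contain a Feb 29 — 18×365 + 5×366 = 8400 days.
(2300 is not a leap year (divisible by 100 but not 400).)
June 2314: 30 − 20 = 10 days remain.
Then 9 full months totalling 274 days.
April 1–16, 2315: 16 days.
Residual: 300 days.
Total: 8700 days.
8700 mod 7 = 6, so 6 days before Friday is Saturday.

Saturday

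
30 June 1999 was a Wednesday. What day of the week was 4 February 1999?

Count forward from the earlier date (February 4, 1999) to the later (June 30, 1999):
February 1999: 28 − 4 = 24 days remain (1999 is not a leap year, so February has 28 days).
Then March (31), April (30), May (31): 31 + 30 + 31 = 92 days.
June 1–30, 1999: 30 days.
Total: 24 + 92 + 30 = 146 days.
146 mod 7 = 6, so 6 days before Wednesday is Thursday.

Thursday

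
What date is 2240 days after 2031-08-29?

2037-10-16

Count 2240 days after August 29, 2031:
Day-of-year of August 29, 2031: 241.
Day-of-year of October 16, 2037: 289.
2031 has 365 days, so 365 − 241 = 124 days remain in 2031.
Full years: 2032: 366; 2033: 365; 2034: 365; 2035: 365; 2036: 366. Sum = 1827.
Total: 124 + 1827 + 289 = 2240 days.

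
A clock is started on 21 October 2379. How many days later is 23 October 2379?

2

Within October 2379: 23 − 21 = 2 days.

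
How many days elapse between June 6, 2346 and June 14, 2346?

Within June 2346: 14 − 6 = 8 days.

8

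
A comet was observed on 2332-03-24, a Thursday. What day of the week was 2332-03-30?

Within March 2332: 30 − 24 = 6 days.
6 mod 7 = 6, so 6 days after Thursday is Wednesday.

Wednesday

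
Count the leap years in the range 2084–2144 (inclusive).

Years divisible by 4: 2084, 2088, …, 2144 — 16 in all.
Of these, 2100 is divisible by 100 but not 400, so not leap.
Leap years: 16 − 1 = 15.

15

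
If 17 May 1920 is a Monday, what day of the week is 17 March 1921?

Day-of-year of May 17, 1920: 138.
Day-of-year of March 17, 1921: 76.
1920 has 366 days, so 366 − 138 = 228 days remain in 1920.
Total: 228 + 76 = 304 days.
304 mod 7 = 3, so 3 days after Monday is Thursday.

Thursday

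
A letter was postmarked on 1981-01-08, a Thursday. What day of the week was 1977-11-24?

Count forward from the earlier date (November 24, 1977) to the later (January 8, 1981):
Day-of-year of November 24, 1977: 328.
Day-of-year of January 8, 1981: 8.
1977 has 365 days, so 365 − 328 = 37 days remain in 1977.
Full years: 1978: 365; 1979: 365; 1980: 366. Sum = 1096.
Total: 37 + 1096 + 8 = 1141 days.
1141 is a multiple of 7, so 1977-11-24 falls on the same weekday: Thursday.

Thursday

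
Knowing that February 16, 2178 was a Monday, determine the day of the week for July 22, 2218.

Wednesday

Day-of-year of February 16, 2178: 47.
Day-of-year of July 22, 2218: 203.
2178 has 365 days, so 365 − 47 = 318 days remain in 2178.
Full years 2179–2217: 30 common + 9 leap = 30×365 + 9×366 = 14244 days.
Total: 318 + 14244 + 203 = 14765 days.
14765 mod 7 = 2, so 2 days after Monday is Wednesday.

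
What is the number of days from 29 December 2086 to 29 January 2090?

Day-of-year of December 29, 2086: 363.
Day-of-year of January 29, 2090: 29.
2086 has 365 days, so 365 − 363 = 2 days remain in 2086.
Full years: 2087: 365; 2088: 366; 2089: 365. Sum = 1096.
Total: 2 + 1096 + 29 = 1127 days.

1127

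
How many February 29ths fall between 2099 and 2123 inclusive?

Years divisible by 4 in [2099, 2123]: 2100, 2104, 2108, 2112, 2116, 2120.
Of these, 2100 is divisible by 100 but not 400, so not leap.
Leap years: 6 − 1 = 5.

5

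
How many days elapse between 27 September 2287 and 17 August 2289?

September 27, 2287 → September 27, 2288: 366 days (2288 is a leap year).
September 2288: 30 − 27 = 3 days remain.
Then 10 full months totalling 304 days.
August 1–17, 2289: 17 days.
Residual: 324 days.
Total: 690 days.

690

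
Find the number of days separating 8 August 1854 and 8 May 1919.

23648

Day-of-year of August 8, 1854: 220.
Day-of-year of May 8, 1919: 128.
1854 has 365 days, so 365 − 220 = 145 days remain in 1854.
Full years 1855–1918: 49 common + 15 leap = 49×365 + 15×366 = 23375 days.
Total: 145 + 23375 + 128 = 23648 days.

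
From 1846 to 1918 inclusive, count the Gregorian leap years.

17

Years divisible by 4: 1848, 1852, …, 1916 — 18 in all.
Of these, 1900 is divisible by 100 but not 400, so not leap.
Leap years: 18 − 1 = 17.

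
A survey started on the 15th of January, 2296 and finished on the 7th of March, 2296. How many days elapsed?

52

January 2296: 31 − 15 = 16 days remain.
Then February 2296 (29): 29 days.
March 1–7, 2296: 7 days.
Total: 16 + 29 + 7 = 52 days.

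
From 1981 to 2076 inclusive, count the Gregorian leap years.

Years divisible by 4: 1984, 1988, …, 2076 — 24 in all.
2000 is divisible by 400, so still leap.
No century exceptions apply. Count: 24.

24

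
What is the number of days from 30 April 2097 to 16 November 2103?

2390

Day-of-year of April 30, 2097: 120.
Day-of-year of November 16, 2103: 320.
2097 has 365 days, so 365 − 120 = 245 days remain in 2097.
Full years: 2098: 365; 2099: 365; 2100: 365; 2101: 365; 2102: 365. Sum = 1825.
Total: 245 + 1825 + 320 = 2390 days.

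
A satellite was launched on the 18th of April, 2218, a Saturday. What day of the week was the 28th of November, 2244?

Thursday

From April 18, 2218 to April 18, 2244: 26 years, of which 7 contain a Feb 29 — 19×365 + 7×366 = 9497 days.
April 2244: 30 − 18 = 12 days remain.
Then May (31), June (30), July (31), August (31), September (30), October (31): 31 + 30 + 31 + 31 + 30 + 31 = 184 days.
November 1–28, 2244: 28 days.
Residual: 224 days.
Total: 9721 days.
9721 mod 7 = 5, so 5 days after Saturday is Thursday.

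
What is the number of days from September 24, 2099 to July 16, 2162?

22940

Day-of-year of September 24, 2099: 267.
Day-of-year of July 16, 2162: 197.
2099 has 365 days, so 365 − 267 = 98 days remain in 2099.
Full years 2100–2161: 47 common + 15 leap = 47×365 + 15×366 = 22645 days.
Total: 98 + 22645 + 197 = 22940 days.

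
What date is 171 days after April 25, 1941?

October 13, 1941

Count 171 days after April 25, 1941:
April 1941: 30 − 25 = 5 days remain.
Then May (31), June (30), July (31), August (31), September (30): 31 + 30 + 31 + 31 + 30 = 153 days.
October 1–13, 1941: 13 days.
Total: 5 + 153 + 13 = 171 days.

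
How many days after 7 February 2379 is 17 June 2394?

Day-of-year of February 7, 2379: 38.
Day-of-year of June 17, 2394: 168.
2379 has 365 days, so 365 − 38 = 327 days remain in 2379.
Full years 2380–2393: 10 common + 4 leap = 10×365 + 4×366 = 5114 days.
Total: 327 + 5114 + 168 = 5609 days.

5609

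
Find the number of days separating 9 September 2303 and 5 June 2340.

13419

From September 9, 2303 to September 9, 2339: 36 years, of which 9 contain a Feb 29 — 27×365 + 9×366 = 13149 days.
September 2339: 30 − 9 = 21 days remain.
Then October (31), November (30), December (31), January (31), February 2340 (29), March (31), April (30), May (31): 31 + 30 + 31 + 31 + 29 + 31 + 30 + 31 = 244 days.
June 1–5, 2340: 5 days.
Residual: 270 days.
Total: 13419 days.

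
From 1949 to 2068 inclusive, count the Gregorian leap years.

30

Years divisible by 4: 1952, 1956, …, 2068 — 30 in all.
2000 is divisible by 400, so still leap.
No century exceptions apply. Count: 30.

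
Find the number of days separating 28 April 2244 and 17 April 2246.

719

Day-of-year of April 28, 2244: 119.
Day-of-year of April 17, 2246: 107.
2244 has 366 days, so 366 − 119 = 247 days remain in 2244.
Full years: 2245: 365. Sum = 365.
Total: 247 + 365 + 107 = 719 days.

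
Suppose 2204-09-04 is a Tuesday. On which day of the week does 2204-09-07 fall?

Within September 2204: 7 − 4 = 3 days.
3 mod 7 = 3, so 3 days after Tuesday is Friday.

Friday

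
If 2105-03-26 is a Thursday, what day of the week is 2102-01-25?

Wednesday

Count forward from the earlier date (January 25, 2102) to the later (March 26, 2105):
Day-of-year of January 25, 2102: 25.
Day-of-year of March 26, 2105: 85.
2102 has 365 days, so 365 − 25 = 340 days remain in 2102.
Full years: 2103: 365; 2104: 366. Sum = 731.
Total: 340 + 731 + 85 = 1156 days.
1156 mod 7 = 1, so 1 day before Thursday is Wednesday.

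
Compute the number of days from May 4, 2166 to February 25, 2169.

Day-of-year of May 4, 2166: 124.
Day-of-year of February 25, 2169: 56.
2166 has 365 days, so 365 − 124 = 241 days remain in 2166.
Full years: 2167: 365; 2168: 366. Sum = 731.
Total: 241 + 731 + 56 = 1028 days.

1028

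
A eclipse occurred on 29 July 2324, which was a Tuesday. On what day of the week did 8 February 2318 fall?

Friday

Count forward from the earlier date (February 8, 2318) to the later (July 29, 2324):
Day-of-year of February 8, 2318: 39.
Day-of-year of July 29, 2324: 211.
2318 has 365 days, so 365 − 39 = 326 days remain in 2318.
Full years: 2319: 365; 2320: 366; 2321: 365; 2322: 365; 2323: 365. Sum = 1826.
Total: 326 + 1826 + 211 = 2363 days.
2363 mod 7 = 4, so 4 days before Tuesday is Friday.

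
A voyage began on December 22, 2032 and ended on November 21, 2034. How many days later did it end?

Day-of-year of December 22, 2032: 357.
Day-of-year of November 21, 2034: 325.
2032 has 366 days, so 366 − 357 = 9 days remain in 2032.
Full years: 2033: 365. Sum = 365.
Total: 9 + 365 + 325 = 699 days.

699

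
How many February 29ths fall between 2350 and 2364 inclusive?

4

Years divisible by 4 in [2350, 2364]: 2352, 2356, 2360, 2364.
No century exceptions apply. Count: 4.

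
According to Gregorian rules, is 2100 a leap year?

No

2100 is not a leap year (divisible by 100 but not 400).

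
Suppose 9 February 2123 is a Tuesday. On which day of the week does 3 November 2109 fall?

Sunday

Count forward from the earlier date (November 3, 2109) to the later (February 9, 2123):
From November 3, 2109 to November 3, 2122: 13 years, of which 3 contain a Feb 29 — 10×365 + 3×366 = 4748 days.
November 2122: 30 − 3 = 27 days remain.
Then December (31), January (31): 31 + 31 = 62 days.
February 1–9, 2123: 9 days (2123 is not a leap year).
Residual: 98 days.
Total: 4846 days.
4846 mod 7 = 2, so 2 days before Tuesday is Sunday.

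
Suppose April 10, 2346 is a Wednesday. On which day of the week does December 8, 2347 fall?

Monday

Day-of-year of April 10, 2346: 100.
Day-of-year of December 8, 2347: 342.
2346 has 365 days, so 365 − 100 = 265 days remain in 2346.
Total: 265 + 342 = 607 days.
607 mod 7 = 5, so 5 days after Wednesday is Monday.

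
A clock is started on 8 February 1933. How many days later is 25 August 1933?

198

February 1933: 28 − 8 = 20 days remain (1933 is not a leap year, so February has 28 days).
Then March (31), April (30), May (31), June (30), July (31): 31 + 30 + 31 + 30 + 31 = 153 days.
August 1–25, 1933: 25 days.
Total: 20 + 153 + 25 = 198 days.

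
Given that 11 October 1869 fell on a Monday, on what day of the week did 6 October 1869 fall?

Wednesday

Count forward from the earlier date (October 6, 1869) to the later (October 11, 1869):
Within October 1869: 11 − 6 = 5 days.
5 mod 7 = 5, so 5 days before Monday is Wednesday.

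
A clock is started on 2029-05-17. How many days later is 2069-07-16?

Day-of-year of May 17, 2029: 137.
Day-of-year of July 16, 2069: 197.
2029 has 365 days, so 365 − 137 = 228 days remain in 2029.
Full years 2030–2068: 29 common + 10 leap = 29×365 + 10×366 = 14245 days.
Total: 228 + 14245 + 197 = 14670 days.

14670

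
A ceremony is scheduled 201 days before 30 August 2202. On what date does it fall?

10 February 2202

Count 201 days before August 30, 2202:
February 2202: 28 − 10 = 18 days remain (2202 is not a leap year, so February has 28 days).
Then March (31), April (30), May (31), June (30), July (31): 31 + 30 + 31 + 30 + 31 = 153 days.
August 1–30, 2202: 30 days.
Total: 18 + 153 + 30 = 201 days.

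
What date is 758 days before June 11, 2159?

May 14, 2157

Count 758 days before June 11, 2159:
May 14, 2157 → May 14, 2158: 365 days.
May 14, 2158 → May 14, 2159: 365 days.
May 2159: 31 − 14 = 17 days remain.
June 1–11, 2159: 11 days.
Residual: 28 days.
Total: 758 days.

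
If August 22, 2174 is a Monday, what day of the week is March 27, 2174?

Count forward from the earlier date (March 27, 2174) to the later (August 22, 2174):
March 2174: 31 − 27 = 4 days remain.
Then April (30), May (31), June (30), July (31): 30 + 31 + 30 + 31 = 122 days.
August 1–22, 2174: 22 days.
Total: 4 + 122 + 22 = 148 days.
148 mod 7 = 1, so 1 day before Monday is Sunday.

Sunday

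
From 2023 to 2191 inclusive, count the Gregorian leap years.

41

Years divisible by 4: 2024, 2028, …, 2188 — 42 in all.
Of these, 2100 is divisible by 100 but not 400, so not leap.
Leap years: 42 − 1 = 41.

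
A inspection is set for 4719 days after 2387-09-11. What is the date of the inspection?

2400-08-12

Count 4719 days after September 11, 2387:
From September 11, 2387 to September 11, 2399: 12 years, of which 3 contain a Feb 29 — 9×365 + 3×366 = 4383 days.
September 2399: 30 − 11 = 19 days remain.
Then 10 full months totalling 305 days.
August 1–12, 2400: 12 days.
Residual: 336 days.
Total: 4719 days.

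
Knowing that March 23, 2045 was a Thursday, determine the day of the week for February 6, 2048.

March 23, 2045 → March 23, 2046: 365 days.
March 23, 2046 → March 23, 2047: 365 days.
March 2047: 31 − 23 = 8 days remain.
Then 10 full months totalling 306 days.
February 1–6, 2048: 6 days (2048 is a leap year).
Residual: 320 days.
Total: 1050 days.
1050 is a multiple of 7, so February 6, 2048 falls on the same weekday: Thursday.

Thursday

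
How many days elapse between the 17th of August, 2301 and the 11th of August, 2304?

1090

Day-of-year of August 17, 2301: 229.
Day-of-year of August 11, 2304: 224.
2301 has 365 days, so 365 − 229 = 136 days remain in 2301.
Full years: 2302: 365; 2303: 365. Sum = 730.
Total: 136 + 730 + 224 = 1090 days.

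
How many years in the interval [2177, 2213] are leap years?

Years divisible by 4 in [2177, 2213]: 2180, 2184, 2188, 2192, 2196, 2200, 2204, 2208, 2212.
Of these, 2200 is divisible by 100 but not 400, so not leap.
Leap years: 9 − 1 = 8.

8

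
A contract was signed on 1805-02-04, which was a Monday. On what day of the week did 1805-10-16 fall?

Wednesday

February 1805: 28 − 4 = 24 days remain (1805 is not a leap year, so February has 28 days).
Then March (31), April (30), May (31), June (30), July (31), August (31), September (30): 31 + 30 + 31 + 30 + 31 + 31 + 30 = 214 days.
October 1–16, 1805: 16 days.
Total: 24 + 214 + 16 = 254 days.
254 mod 7 = 2, so 2 days after Monday is Wednesday.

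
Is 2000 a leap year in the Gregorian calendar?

2000 is a leap year (divisible by 400).

Yes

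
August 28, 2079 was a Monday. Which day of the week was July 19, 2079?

Count forward from the earlier date (July 19, 2079) to the later (August 28, 2079):
July 2079: 31 − 19 = 12 days remain.
August 1–28, 2079: 28 days.
Total: 12 + 28 = 40 days.
40 mod 7 = 5, so 5 days before Monday is Wednesday.

Wednesday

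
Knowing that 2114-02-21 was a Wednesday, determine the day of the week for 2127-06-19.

Day-of-year of February 21, 2114: 52.
Day-of-year of June 19, 2127: 170.
2114 has 365 days, so 365 − 52 = 313 days remain in 2114.
Full years 2115–2126: 9 common + 3 leap = 9×365 + 3×366 = 4383 days.
Total: 313 + 4383 + 170 = 4866 days.
4866 mod 7 = 1, so 1 day after Wednesday is Thursday.

Thursday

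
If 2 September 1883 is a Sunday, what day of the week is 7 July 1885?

Tuesday

Day-of-year of September 2, 1883: 245.
Day-of-year of July 7, 1885: 188.
1883 has 365 days, so 365 − 245 = 120 days remain in 1883.
Full years: 1884: 366. Sum = 366.
Total: 120 + 366 + 188 = 674 days.
674 mod 7 = 2, so 2 days after Sunday is Tuesday.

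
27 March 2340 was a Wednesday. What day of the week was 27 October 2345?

Saturday

Day-of-year of March 27, 2340: 87.
Day-of-year of October 27, 2345: 300.
2340 has 366 days, so 366 − 87 = 279 days remain in 2340.
Full years: 2341: 365; 2342: 365; 2343: 365; 2344: 366. Sum = 1461.
Total: 279 + 1461 + 300 = 2040 days.
2040 mod 7 = 3, so 3 days after Wednesday is Saturday.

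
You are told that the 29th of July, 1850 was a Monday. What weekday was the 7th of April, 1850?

Count forward from the earlier date (April 7, 1850) to the later (July 29, 1850):
April 1850: 30 − 7 = 23 days remain.
Then May (31), June (30): 31 + 30 = 61 days.
July 1–29, 1850: 29 days.
Total: 23 + 61 + 29 = 113 days.
113 mod 7 = 1, so 1 day before Monday is Sunday.

Sunday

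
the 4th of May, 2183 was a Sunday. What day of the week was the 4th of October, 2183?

May 2183: 31 − 4 = 27 days remain.
Then June (30), July (31), August (31), September (30): 30 + 31 + 31 + 30 = 122 days.
October 1–4, 2183: 4 days.
Total: 27 + 122 + 4 = 153 days.
153 mod 7 = 6, so 6 days after Sunday is Saturday.

Saturday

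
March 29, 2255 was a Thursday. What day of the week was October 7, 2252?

Count forward from the earlier date (October 7, 2252) to the later (March 29, 2255):
October 7, 2252 → October 7, 2253: 365 days.
October 7, 2253 → October 7, 2254: 365 days.
October 2254: 31 − 7 = 24 days remain.
Then November (30), December (31), January (31), February 2255 (28): 30 + 31 + 31 + 28 = 120 days.
March 1–29, 2255: 29 days.
Residual: 173 days.
Total: 903 days.
903 is a multiple of 7, so October 7, 2252 falls on the same weekday: Thursday.

Thursday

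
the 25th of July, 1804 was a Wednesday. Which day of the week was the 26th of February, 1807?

Thursday

July 25, 1804 → July 25, 1805: 365 days.
July 25, 1805 → July 25, 1806: 365 days.
July 1806: 31 − 25 = 6 days remain.
Then August (31), September (30), October (31), November (30), December (31), January (31): 31 + 30 + 31 + 30 + 31 + 31 = 184 days.
February 1–26, 1807: 26 days (1807 is not a leap year).
Residual: 216 days.
Total: 946 days.
946 mod 7 = 1, so 1 day after Wednesday is Thursday.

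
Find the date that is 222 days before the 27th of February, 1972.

the 20th of July, 1971

Count 222 days before February 27, 1972:
July 1971: 31 − 20 = 11 days remain.
Then August (31), September (30), October (31), November (30), December (31), January (31): 31 + 30 + 31 + 30 + 31 + 31 = 184 days.
February 1–27, 1972: 27 days (1972 is a leap year).
Total: 11 + 184 + 27 = 222 days.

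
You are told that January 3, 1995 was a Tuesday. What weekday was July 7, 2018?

Day-of-year of January 3, 1995: 3.
Day-of-year of July 7, 2018: 188.
1995 has 365 days, so 365 − 3 = 362 days remain in 1995.
Full years 1996–2017: 16 common + 6 leap = 16×365 + 6×366 = 8036 days.
Total: 362 + 8036 + 188 = 8586 days.
8586 mod 7 = 4, so 4 days after Tuesday is Saturday.

Saturday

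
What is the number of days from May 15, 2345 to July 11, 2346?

422

Day-of-year of May 15, 2345: 135.
Day-of-year of July 11, 2346: 192.
2345 has 365 days, so 365 − 135 = 230 days remain in 2345.
Total: 230 + 192 = 422 days.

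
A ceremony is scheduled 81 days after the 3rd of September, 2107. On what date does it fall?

the 23rd of November, 2107

Count 81 days after September 3, 2107:
September 2107: 30 − 3 = 27 days remain.
Then October (31): 31 days.
November 1–23, 2107: 23 days.
Total: 27 + 31 + 23 = 81 days.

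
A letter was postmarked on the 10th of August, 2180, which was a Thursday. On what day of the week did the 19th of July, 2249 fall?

Thursday

From August 10, 2180 to August 10, 2248: 68 years, of which 16 contain a Feb 29 — 52×365 + 16×366 = 24836 days.
(2200 is not a leap year (divisible by 100 but not 400).)
August 2248: 31 − 10 = 21 days remain.
Then 10 full months totalling 303 days.
July 1–19, 2249: 19 days.
Residual: 343 days.
Total: 25179 days.
25179 is a multiple of 7, so the 19th of July, 2249 falls on the same weekday: Thursday.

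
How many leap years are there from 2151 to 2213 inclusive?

15

Years divisible by 4: 2152, 2156, …, 2212 — 16 in all.
Of these, 2200 is divisible by 100 but not 400, so not leap.
Leap years: 16 − 1 = 15.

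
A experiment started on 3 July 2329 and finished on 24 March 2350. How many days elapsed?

7569

From July 3, 2329 to July 3, 2349: 20 years, of which 5 contain a Feb 29 — 15×365 + 5×366 = 7305 days.
July 2349: 31 − 3 = 28 days remain.
Then August (31), September (30), October (31), November (30), December (31), January (31), February 2350 (28): 31 + 30 + 31 + 30 + 31 + 31 + 28 = 212 days.
March 1–24, 2350: 24 days.
Residual: 264 days.
Total: 7569 days.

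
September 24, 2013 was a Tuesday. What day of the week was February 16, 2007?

Friday

Count forward from the earlier date (February 16, 2007) to the later (September 24, 2013):
February 16, 2007 → February 16, 2008: 365 days.
February 16, 2008 → February 16, 2009: 366 days (2008 is a leap year).
February 16, 2009 → February 16, 2010: 365 days.
February 16, 2010 → February 16, 2011: 365 days.
February 16, 2011 → February 16, 2012: 365 days.
February 16, 2012 → February 16, 2013: 366 days (2012 is a leap year).
February 2013: 28 − 16 = 12 days remain (2013 is not a leap year, so February has 28 days).
Then March (31), April (30), May (31), June (30), July (31), August (31): 31 + 30 + 31 + 30 + 31 + 31 = 184 days.
September 1–24, 2013: 24 days.
Residual: 220 days.
Total: 2412 days.
2412 mod 7 = 4, so 4 days before Tuesday is Friday.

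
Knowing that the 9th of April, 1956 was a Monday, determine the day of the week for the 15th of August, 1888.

Wednesday

Count forward from the earlier date (August 15, 1888) to the later (April 9, 1956):
From August 15, 1888 to August 15, 1955: 67 years, of which 15 contain a Feb 29 — 52×365 + 15×366 = 24470 days.
(1900 is not a leap year (divisible by 100 but not 400).)
August 1955: 31 − 15 = 16 days remain.
Then September (30), October (31), November (30), December (31), January (31), February 1956 (29), March (31): 30 + 31 + 30 + 31 + 31 + 29 + 31 = 213 days.
April 1–9, 1956: 9 days.
Residual: 238 days.
Total: 24708 days.
24708 mod 7 = 5, so 5 days before Monday is Wednesday.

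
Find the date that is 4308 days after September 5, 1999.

June 22, 2011

Count 4308 days after September 5, 1999:
Day-of-year of September 5, 1999: 248.
Day-of-year of June 22, 2011: 173.
1999 has 365 days, so 365 − 248 = 117 days remain in 1999.
Full years 2000–2010: 8 common + 3 leap = 8×365 + 3×366 = 4018 days.
Total: 117 + 4018 + 173 = 4308 days.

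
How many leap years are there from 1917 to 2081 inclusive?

Years divisible by 4: 1920, 1924, …, 2080 — 41 in all.
2000 is divisible by 400, so still leap.
No century exceptions apply. Count: 41.

41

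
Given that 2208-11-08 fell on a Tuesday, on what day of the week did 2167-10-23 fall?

Friday

Count forward from the earlier date (October 23, 2167) to the later (November 8, 2208):
Day-of-year of October 23, 2167: 296.
Day-of-year of November 8, 2208: 313.
2167 has 365 days, so 365 − 296 = 69 days remain in 2167.
Full years 2168–2207: 31 common + 9 leap = 31×365 + 9×366 = 14609 days.
Total: 69 + 14609 + 313 = 14991 days.
14991 mod 7 = 4, so 4 days before Tuesday is Friday.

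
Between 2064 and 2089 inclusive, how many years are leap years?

Years divisible by 4 in [2064, 2089]: 2064, 2068, 2072, 2076, 2080, 2084, 2088.
No century exceptions apply. Count: 7.

7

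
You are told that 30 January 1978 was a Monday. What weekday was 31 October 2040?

Day-of-year of January 30, 1978: 30.
Day-of-year of October 31, 2040: 305.
1978 has 365 days, so 365 − 30 = 335 days remain in 1978.
Full years 1979–2039: 46 common + 15 leap = 46×365 + 15×366 = 22280 days.
Total: 335 + 22280 + 305 = 22920 days.
22920 mod 7 = 2, so 2 days after Monday is Wednesday.

Wednesday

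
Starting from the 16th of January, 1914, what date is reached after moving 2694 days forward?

the 2nd of June, 1921

Count 2694 days after January 16, 1914:
From January 16, 1914 to January 16, 1921: 7 years, of which 2 contain a Feb 29 — 5×365 + 2×366 = 2557 days.
January 1921: 31 − 16 = 15 days remain.
Then February 1921 (28), March (31), April (30), May (31): 28 + 31 + 30 + 31 = 120 days.
June 1–2, 1921: 2 days.
Residual: 137 days.
Total: 2694 days.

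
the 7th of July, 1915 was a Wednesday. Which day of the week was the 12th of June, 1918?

Wednesday

July 7, 1915 → July 7, 1916: 366 days (1916 is a leap year).
July 7, 1916 → July 7, 1917: 365 days.
July 1917: 31 − 7 = 24 days remain.
Then 10 full months totalling 304 days.
June 1–12, 1918: 12 days.
Residual: 340 days.
Total: 1071 days.
1071 is a multiple of 7, so the 12th of June, 1918 falls on the same weekday: Wednesday.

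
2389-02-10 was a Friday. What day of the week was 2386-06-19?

Thursday

Count forward from the earlier date (June 19, 2386) to the later (February 10, 2389):
Day-of-year of June 19, 2386: 170.
Day-of-year of February 10, 2389: 41.
2386 has 365 days, so 365 − 170 = 195 days remain in 2386.
Full years: 2387: 365; 2388: 366. Sum = 731.
Total: 195 + 731 + 41 = 967 days.
967 mod 7 = 1, so 1 day before Friday is Thursday.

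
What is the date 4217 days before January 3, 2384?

June 17, 2372

Count 4217 days before January 3, 2384:
From June 17, 2372 to June 17, 2383: 11 years, of which 2 contain a Feb 29 — 9×365 + 2×366 = 4017 days.
June 2383: 30 − 17 = 13 days remain.
Then July (31), August (31), September (30), October (31), November (30), December (31): 31 + 31 + 30 + 31 + 30 + 31 = 184 days.
January 1–3, 2384: 3 days.
Residual: 200 days.
Total: 4217 days.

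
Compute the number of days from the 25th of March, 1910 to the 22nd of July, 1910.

119

March 1910: 31 − 25 = 6 days remain.
Then April (30), May (31), June (30): 30 + 31 + 30 = 91 days.
July 1–22, 1910: 22 days.
Total: 6 + 91 + 22 = 119 days.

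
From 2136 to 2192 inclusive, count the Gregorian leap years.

15

Years divisible by 4: 2136, 2140, …, 2192 — 15 in all.
No century exceptions apply. Count: 15.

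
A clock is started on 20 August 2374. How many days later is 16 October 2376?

788

August 2374: 31 − 20 = 11 days remain.
Then 25 full months totalling 761 days.
October 1–16, 2376: 16 days.
Total: 11 + 761 + 16 = 788 days.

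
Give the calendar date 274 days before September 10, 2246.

December 10, 2245

Count 274 days before September 10, 2246:
December 2245: 31 − 10 = 21 days remain.
Then January (31), February 2246 (28), March (31), April (30), May (31), June (30), July (31), August (31): 31 + 28 + 31 + 30 + 31 + 30 + 31 + 31 = 243 days.
September 1–10, 2246: 10 days.
Total: 21 + 243 + 10 = 274 days.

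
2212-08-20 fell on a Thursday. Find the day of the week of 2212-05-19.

Tuesday

Count forward from the earlier date (May 19, 2212) to the later (August 20, 2212):
May 2212: 31 − 19 = 12 days remain.
Then June (30), July (31): 30 + 31 = 61 days.
August 1–20, 2212: 20 days.
Total: 12 + 61 + 20 = 93 days.
93 mod 7 = 2, so 2 days before Thursday is Tuesday.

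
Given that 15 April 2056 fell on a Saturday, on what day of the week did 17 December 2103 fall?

From April 15, 2056 to April 15, 2103: 47 years, of which 10 contain a Feb 29 — 37×365 + 10×366 = 17165 days.
(2100 is not a leap year (divisible by 100 but not 400).)
April 2103: 30 − 15 = 15 days remain.
Then May (31), June (30), July (31), August (31), September (30), October (31), November (30): 31 + 30 + 31 + 31 + 30 + 31 + 30 = 214 days.
December 1–17, 2103: 17 days.
Residual: 246 days.
Total: 17411 days.
17411 mod 7 = 2, so 2 days after Saturday is Monday.

Monday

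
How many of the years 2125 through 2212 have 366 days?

Years divisible by 4: 2128, 2132, …, 2212 — 22 in all.
Of these, 2200 is divisible by 100 but not 400, so not leap.
Leap years: 22 − 1 = 21.

21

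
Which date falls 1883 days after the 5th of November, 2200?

the 1st of January, 2206

Count 1883 days after November 5, 2200:
November 5, 2200 → November 5, 2201: 365 days.
November 5, 2201 → November 5, 2202: 365 days.
November 5, 2202 → November 5, 2203: 365 days.
November 5, 2203 → November 5, 2204: 366 days (2204 is a leap year).
November 5, 2204 → November 5, 2205: 365 days.
November 2205: 30 − 5 = 25 days remain.
Then December (31): 31 days.
January 1, 2206: 1 day.
Residual: 57 days.
Total: 1883 days.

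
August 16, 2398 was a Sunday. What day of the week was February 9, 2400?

Wednesday

August 16, 2398 → August 16, 2399: 365 days.
August 2399: 31 − 16 = 15 days remain.
Then September (30), October (31), November (30), December (31), January (31): 30 + 31 + 30 + 31 + 31 = 153 days.
February 1–9, 2400: 9 days (2400 is a leap year (divisible by 400)).
Residual: 177 days.
Total: 542 days.
542 mod 7 = 3, so 3 days after Sunday is Wednesday.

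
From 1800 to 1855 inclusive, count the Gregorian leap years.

13

Years divisible by 4: 1800, 1804, …, 1852 — 14 in all.
Of these, 1800 is divisible by 100 but not 400, so not leap.
Leap years: 14 − 1 = 13.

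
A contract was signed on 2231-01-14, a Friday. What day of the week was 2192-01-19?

Count forward from the earlier date (January 19, 2192) to the later (January 14, 2231):
Day-of-year of January 19, 2192: 19.
Day-of-year of January 14, 2231: 14.
2192 has 366 days, so 366 − 19 = 347 days remain in 2192.
Full years 2193–2230: 30 common + 8 leap = 30×365 + 8×366 = 13878 days.
Total: 347 + 13878 + 14 = 14239 days.
14239 mod 7 = 1, so 1 day before Friday is Thursday.

Thursday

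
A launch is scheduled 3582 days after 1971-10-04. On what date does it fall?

1981-07-25

Count 3582 days after October 4, 1971:
From October 4, 1971 to October 4, 1980: 9 years, of which 3 contain a Feb 29 — 6×365 + 3×366 = 3288 days.
October 1980: 31 − 4 = 27 days remain.
Then November (30), December (31), January (31), February 1981 (28), March (31), April (30), May (31), June (30): 30 + 31 + 31 + 28 + 31 + 30 + 31 + 30 = 242 days.
July 1–25, 1981: 25 days.
Residual: 294 days.
Total: 3582 days.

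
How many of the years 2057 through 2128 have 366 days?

17

Years divisible by 4: 2060, 2064, …, 2128 — 18 in all.
Of these, 2100 is divisible by 100 but not 400, so not leap.
Leap years: 18 − 1 = 17.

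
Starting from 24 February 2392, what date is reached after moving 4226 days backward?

30 July 2380

Count 4226 days before February 24, 2392:
Day-of-year of July 30, 2380: 212.
Day-of-year of February 24, 2392: 55.
2380 has 366 days, so 366 − 212 = 154 days remain in 2380.
Full years 2381–2391: 9 common + 2 leap = 9×365 + 2×366 = 4017 days.
Total: 154 + 4017 + 55 = 4226 days.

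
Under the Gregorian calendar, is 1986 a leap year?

No

1986 is not a leap year.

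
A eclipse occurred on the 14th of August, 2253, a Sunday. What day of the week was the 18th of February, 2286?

Day-of-year of August 14, 2253: 226.
Day-of-year of February 18, 2286: 49.
2253 has 365 days, so 365 − 226 = 139 days remain in 2253.
Full years 2254–2285: 24 common + 8 leap = 24×365 + 8×366 = 11688 days.
Total: 139 + 11688 + 49 = 11876 days.
11876 mod 7 = 4, so 4 days after Sunday is Thursday.

Thursday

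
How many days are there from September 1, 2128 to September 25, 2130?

September 1, 2128 → September 1, 2129: 365 days.
September 1, 2129 → September 1, 2130: 365 days.
Within September 2130: 25 − 1 = 24 days.
Total: 754 days.

754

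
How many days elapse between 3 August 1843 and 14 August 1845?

Day-of-year of August 3, 1843: 215.
Day-of-year of August 14, 1845: 226.
1843 has 365 days, so 365 − 215 = 150 days remain in 1843.
Full years: 1844: 366. Sum = 366.
Total: 150 + 366 + 226 = 742 days.

742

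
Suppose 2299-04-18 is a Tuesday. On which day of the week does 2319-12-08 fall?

Monday

From April 18, 2299 to April 18, 2319: 20 years, of which 4 contain a Feb 29 — 16×365 + 4×366 = 7304 days.
(2300 is not a leap year (divisible by 100 but not 400).)
April 2319: 30 − 18 = 12 days remain.
Then May (31), June (30), July (31), August (31), September (30), October (31), November (30): 31 + 30 + 31 + 31 + 30 + 31 + 30 = 214 days.
December 1–8, 2319: 8 days.
Residual: 234 days.
Total: 7538 days.
7538 mod 7 = 6, so 6 days after Tuesday is Monday.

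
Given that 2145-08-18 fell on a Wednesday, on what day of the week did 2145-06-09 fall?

Wednesday

Count forward from the earlier date (June 9, 2145) to the later (August 18, 2145):
June 2145: 30 − 9 = 21 days remain.
Then July (31): 31 days.
August 1–18, 2145: 18 days.
Total: 21 + 31 + 18 = 70 days.
70 is a multiple of 7, so 2145-06-09 falls on the same weekday: Wednesday.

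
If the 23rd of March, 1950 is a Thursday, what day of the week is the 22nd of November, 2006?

Day-of-year of March 23, 1950: 82.
Day-of-year of November 22, 2006: 326.
1950 has 365 days, so 365 − 82 = 283 days remain in 1950.
Full years 1951–2005: 41 common + 14 leap = 41×365 + 14×366 = 20089 days.
Total: 283 + 20089 + 326 = 20698 days.
20698 mod 7 = 6, so 6 days after Thursday is Wednesday.

Wednesday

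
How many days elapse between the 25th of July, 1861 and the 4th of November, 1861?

102

July 1861: 31 − 25 = 6 days remain.
Then August (31), September (30), October (31): 31 + 30 + 31 = 92 days.
November 1–4, 1861: 4 days.
Total: 6 + 92 + 4 = 102 days.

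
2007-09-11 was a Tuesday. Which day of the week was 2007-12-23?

September 2007: 30 − 11 = 19 days remain.
Then October (31), November (30): 31 + 30 = 61 days.
December 1–23, 2007: 23 days.
Total: 19 + 61 + 23 = 103 days.
103 mod 7 = 5, so 5 days after Tuesday is Sunday.

Sunday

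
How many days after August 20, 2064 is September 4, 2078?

Day-of-year of August 20, 2064: 233.
Day-of-year of September 4, 2078: 247.
2064 has 366 days, so 366 − 233 = 133 days remain in 2064.
Full years 2065–2077: 10 common + 3 leap = 10×365 + 3×366 = 4748 days.
Total: 133 + 4748 + 247 = 5128 days.

5128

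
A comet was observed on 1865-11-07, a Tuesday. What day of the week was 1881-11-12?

From November 7, 1865 to November 7, 1881: 16 years, of which 4 contain a Feb 29 — 12×365 + 4×366 = 5844 days.
Within November 1881: 12 − 7 = 5 days.
Total: 5849 days.
5849 mod 7 = 4, so 4 days after Tuesday is Saturday.

Saturday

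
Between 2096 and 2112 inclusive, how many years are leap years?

Years divisible by 4 in [2096, 2112]: 2096, 2100, 2104, 2108, 2112.
Of these, 2100 is divisible by 100 but not 400, so not leap.
Leap years: 5 − 1 = 4.

4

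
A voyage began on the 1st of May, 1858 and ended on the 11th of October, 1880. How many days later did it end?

8199

Day-of-year of May 1, 1858: 121.
Day-of-year of October 11, 1880: 285.
1858 has 365 days, so 365 − 121 = 244 days remain in 1858.
Full years 1859–1879: 16 common + 5 leap = 16×365 + 5×366 = 7670 days.
Total: 244 + 7670 + 285 = 8199 days.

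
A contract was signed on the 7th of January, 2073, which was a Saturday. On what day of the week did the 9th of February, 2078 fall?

Day-of-year of January 7, 2073: 7.
Day-of-year of February 9, 2078: 40.
2073 has 365 days, so 365 − 7 = 358 days remain in 2073.
Full years: 2074: 365; 2075: 365; 2076: 366; 2077: 365. Sum = 1461.
Total: 358 + 1461 + 40 = 1859 days.
1859 mod 7 = 4, so 4 days after Saturday is Wednesday.

Wednesday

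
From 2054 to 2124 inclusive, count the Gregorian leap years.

17

Years divisible by 4: 2056, 2060, …, 2124 — 18 in all.
Of these, 2100 is divisible by 100 but not 400, so not leap.
Leap years: 18 − 1 = 17.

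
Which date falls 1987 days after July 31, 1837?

January 8, 1843

Count 1987 days after July 31, 1837:
Day-of-year of July 31, 1837: 212.
Day-of-year of January 8, 1843: 8.
1837 has 365 days, so 365 − 212 = 153 days remain in 1837.
Full years: 1838: 365; 1839: 365; 1840: 366; 1841: 365; 1842: 365. Sum = 1826.
Total: 153 + 1826 + 8 = 1987 days.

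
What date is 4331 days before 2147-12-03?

2136-01-24

Count 4331 days before December 3, 2147:
Day-of-year of January 24, 2136: 24.
Day-of-year of December 3, 2147: 337.
2136 has 366 days, so 366 − 24 = 342 days remain in 2136.
Full years 2137–2146: 8 common + 2 leap = 8×365 + 2×366 = 3652 days.
Total: 342 + 3652 + 337 = 4331 days.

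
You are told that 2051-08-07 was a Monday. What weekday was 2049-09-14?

Count forward from the earlier date (September 14, 2049) to the later (August 7, 2051):
September 2049: 30 − 14 = 16 days remain.
Then 22 full months totalling 669 days.
August 1–7, 2051: 7 days.
Total: 16 + 669 + 7 = 692 days.
692 mod 7 = 6, so 6 days before Monday is Tuesday.

Tuesday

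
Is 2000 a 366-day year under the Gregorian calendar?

Yes

2000 is a leap year (divisible by 400).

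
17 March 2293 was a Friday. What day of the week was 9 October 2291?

Friday

Count forward from the earlier date (October 9, 2291) to the later (March 17, 2293):
Day-of-year of October 9, 2291: 282.
Day-of-year of March 17, 2293: 76.
2291 has 365 days, so 365 − 282 = 83 days remain in 2291.
Full years: 2292: 366. Sum = 366.
Total: 83 + 366 + 76 = 525 days.
525 is a multiple of 7, so 9 October 2291 falls on the same weekday: Friday.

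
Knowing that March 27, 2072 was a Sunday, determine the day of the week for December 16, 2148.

Day-of-year of March 27, 2072: 87.
Day-of-year of December 16, 2148: 351.
2072 has 366 days, so 366 − 87 = 279 days remain in 2072.
Full years 2073–2147: 58 common + 17 leap = 58×365 + 17×366 = 27392 days.
Total: 279 + 27392 + 351 = 28022 days.
28022 mod 7 = 1, so 1 day after Sunday is Monday.

Monday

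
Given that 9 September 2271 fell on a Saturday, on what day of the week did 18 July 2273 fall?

September 9, 2271 → September 9, 2272: 366 days (2272 is a leap year).
September 2272: 30 − 9 = 21 days remain.
Then 9 full months totalling 273 days.
July 1–18, 2273: 18 days.
Residual: 312 days.
Total: 678 days.
678 mod 7 = 6, so 6 days after Saturday is Friday.

Friday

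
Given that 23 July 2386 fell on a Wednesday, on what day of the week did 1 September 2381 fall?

Tuesday

Count forward from the earlier date (September 1, 2381) to the later (July 23, 2386):
September 1, 2381 → September 1, 2382: 365 days.
September 1, 2382 → September 1, 2383: 365 days.
September 1, 2383 → September 1, 2384: 366 days (2384 is a leap year).
September 1, 2384 → September 1, 2385: 365 days.
September 2385: 30 − 1 = 29 days remain.
Then 9 full months totalling 273 days.
July 1–23, 2386: 23 days.
Residual: 325 days.
Total: 1786 days.
1786 mod 7 = 1, so 1 day before Wednesday is Tuesday.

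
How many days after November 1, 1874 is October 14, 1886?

4365

Day-of-year of November 1, 1874: 305.
Day-of-year of October 14, 1886: 287.
1874 has 365 days, so 365 − 305 = 60 days remain in 1874.
Full years 1875–1885: 8 common + 3 leap = 8×365 + 3×366 = 4018 days.
Total: 60 + 4018 + 287 = 4365 days.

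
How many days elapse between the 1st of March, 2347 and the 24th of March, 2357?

From March 1, 2347 to March 1, 2357: 10 years, of which 3 contain a Feb 29 — 7×365 + 3×366 = 3653 days.
Within March 2357: 24 − 1 = 23 days.
Total: 3676 days.

3676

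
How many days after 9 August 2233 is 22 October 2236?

1170

Day-of-year of August 9, 2233: 221.
Day-of-year of October 22, 2236: 296.
2233 has 365 days, so 365 − 221 = 144 days remain in 2233.
Full years: 2234: 365; 2235: 365. Sum = 730.
Total: 144 + 730 + 296 = 1170 days.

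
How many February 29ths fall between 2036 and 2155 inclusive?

29

Years divisible by 4: 2036, 2040, …, 2152 — 30 in all.
Of these, 2100 is divisible by 100 but not 400, so not leap.
Leap years: 30 − 1 = 29.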